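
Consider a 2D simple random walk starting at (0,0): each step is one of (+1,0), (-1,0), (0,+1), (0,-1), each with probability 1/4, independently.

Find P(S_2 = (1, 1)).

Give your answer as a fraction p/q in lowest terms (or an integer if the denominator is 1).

Let h be the number of horizontal steps (so 2-h are vertical). To end at (1,1) need (h+1)/2 right-steps and ((2-h)+1)/2 up-steps.
Sum over h with 1 ≤ h ≤ 1, h ≡ 1 (mod 2), 2-h ≡ 1 (mod 2):
h=1: C(2,1)·C(1,1)·C(1,1) = 2·1·1 = 2
Total favorable: 2
Total paths: 4^2 = 16
P = 2/16 = 1/8

Answer: 1/8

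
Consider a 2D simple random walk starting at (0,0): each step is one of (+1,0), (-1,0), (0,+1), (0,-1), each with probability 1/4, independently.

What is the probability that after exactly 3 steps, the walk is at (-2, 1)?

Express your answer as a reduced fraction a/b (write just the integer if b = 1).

Let h be the number of horizontal steps (so 3-h are vertical). To end at (-2,1) need (h-2)/2 right-steps and ((3-h)+1)/2 up-steps.
Sum over h with 2 ≤ h ≤ 2, h ≡ 0 (mod 2), 3-h ≡ 1 (mod 2):
h=2: C(3,2)·C(2,0)·C(1,1) = 3·1·1 = 3
Total favorable: 3
Total paths: 4^3 = 64
P = 3/64 = 3/64

Answer: 3/64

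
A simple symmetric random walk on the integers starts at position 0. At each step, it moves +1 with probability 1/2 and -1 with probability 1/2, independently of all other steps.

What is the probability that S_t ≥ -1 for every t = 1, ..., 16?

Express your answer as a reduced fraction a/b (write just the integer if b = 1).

Let f(t,s) = #length-t paths at position s with S_1..S_t all ≥ -1.
f(t,s) = f(t-1,s-1) + f(t-1,s+1) for s ≥ -1; f(t,s) = 0 for s < -1.
t=0: f(0,0)=1
t=1: f(1,-1)=1 f(1,1)=1
t=2: f(2,0)=2 f(2,2)=1
t=3: f(3,-1)=2 f(3,1)=3 f(3,3)=1
t=4: f(4,0)=5 f(4,2)=4 f(4,4)=1
t=5: f(5,-1)=5 f(5,1)=9 f(5,3)=5 f(5,5)=1
t=6: f(6,0)=14 f(6,2)=14 f(6,4)=6 f(6,6)=1
t=7: f(7,-1)=14 f(7,1)=28 f(7,3)=20 f(7,5)=7 f(7,7)=1
t=8: f(8,0)=42 f(8,2)=48 f(8,4)=27 f(8,6)=8 f(8,8)=1
t=9: f(9,-1)=42 f(9,1)=90 f(9,3)=75 f(9,5)=35 f(9,7)=9 f(9,9)=1
t=10: f(10,0)=132 f(10,2)=165 f(10,4)=110 f(10,6)=44 f(10,8)=10 f(10,10)=1
t=11: f(11,-1)=132 f(11,1)=297 f(11,3)=275 f(11,5)=154 f(11,7)=54 f(11,9)=11 f(11,11)=1
t=12: f(12,0)=429 f(12,2)=572 f(12,4)=429 f(12,6)=208 f(12,8)=65 f(12,10)=12 f(12,12)=1
t=13: f(13,-1)=429 f(13,1)=1001 f(13,3)=1001 f(13,5)=637 f(13,7)=273 f(13,9)=77 f(13,11)=13 f(13,13)=1
t=14: f(14,0)=1430 f(14,2)=2002 f(14,4)=1638 f(14,6)=910 f(14,8)=350 f(14,10)=90 f(14,12)=14 f(14,14)=1
t=15: f(15,-1)=1430 f(15,1)=3432 f(15,3)=3640 f(15,5)=2548 f(15,7)=1260 f(15,9)=440 f(15,11)=104 f(15,13)=15 f(15,15)=1
t=16: f(16,0)=4862 f(16,2)=7072 f(16,4)=6188 f(16,6)=3808 f(16,8)=1700 f(16,10)=544 f(16,12)=119 f(16,14)=16 f(16,16)=1
Σ_s f(16,s) = 24310
P = 24310/65536 = 12155/32768

Answer: 12155/32768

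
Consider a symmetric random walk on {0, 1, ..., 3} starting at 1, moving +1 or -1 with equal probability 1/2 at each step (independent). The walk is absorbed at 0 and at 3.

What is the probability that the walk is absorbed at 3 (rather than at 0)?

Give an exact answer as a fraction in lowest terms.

Answer: 1/3

Derivation:
Symmetric walk (p = 1/2): the harmonic-function argument gives P(hit 3 before 0 | start at 1) = a/N.
P = 1/3 = 1/3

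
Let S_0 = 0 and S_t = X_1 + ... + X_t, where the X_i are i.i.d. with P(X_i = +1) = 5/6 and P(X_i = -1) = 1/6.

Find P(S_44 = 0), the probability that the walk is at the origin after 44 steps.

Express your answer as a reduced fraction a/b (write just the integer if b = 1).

Answer: 209023452174663543701171875/721844705097561639663297682735104

Derivation:
To be at 0 after 44 steps: need exactly 22 steps of +1 and 22 of -1.
Number of such sequences: C(44,22) = 2104098963720
Each has probability (5/6)^22 · (1/6)^22 = 2384185791015625/17324272922341479351919144385642496
P = 2104098963720 · 2384185791015625/17324272922341479351919144385642496 = 209023452174663543701171875/721844705097561639663297682735104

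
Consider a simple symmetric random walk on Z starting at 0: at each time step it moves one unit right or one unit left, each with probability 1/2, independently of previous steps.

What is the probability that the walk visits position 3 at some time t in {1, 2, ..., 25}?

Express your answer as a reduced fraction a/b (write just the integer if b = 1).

Answer: 1168527/2097152

Derivation:
Count via complement. Let g(t,s) = #length-t paths at position s with S_1..S_t all ≠ 3.
g(t,s) = g(t-1,s-1) + g(t-1,s+1) for s ≠ 3; g(t,3) = 0.
t=0: g(0,0)=1
t=1: g(1,-1)=1 g(1,1)=1
t=2: g(2,-2)=1 g(2,0)=2 g(2,2)=1
t=3: g(3,-3)=1 g(3,-1)=3 g(3,1)=3
t=4: g(4,-4)=1 g(4,-2)=4 g(4,0)=6 g(4,2)=3
t=5: g(5,-5)=1 g(5,-3)=5 g(5,-1)=10 g(5,1)=9
t=6: g(6,-6)=1 g(6,-4)=6 g(6,-2)=15 g(6,0)=19 g(6,2)=9
t=7: g(7,-7)=1 g(7,-5)=7 g(7,-3)=21 g(7,-1)=34 g(7,1)=28
t=8: g(8,-8)=1 g(8,-6)=8 g(8,-4)=28 g(8,-2)=55 g(8,0)=62 g(8,2)=28
t=9: g(9,-9)=1 g(9,-7)=9 g(9,-5)=36 g(9,-3)=83 g(9,-1)=117 g(9,1)=90
t=10: g(10,-10)=1 g(10,-8)=10 g(10,-6)=45 g(10,-4)=119 g(10,-2)=200 g(10,0)=207 g(10,2)=90
t=11: g(11,-11)=1 g(11,-9)=11 g(11,-7)=55 g(11,-5)=164 g(11,-3)=319 g(11,-1)=407 g(11,1)=297
t=12: g(12,-12)=1 g(12,-10)=12 g(12,-8)=66 g(12,-6)=219 g(12,-4)=483 g(12,-2)=726 g(12,0)=704 g(12,2)=297
t=13: g(13,-13)=1 g(13,-11)=13 g(13,-9)=78 g(13,-7)=285 g(13,-5)=702 g(13,-3)=1209 g(13,-1)=1430 g(13,1)=1001
t=14: g(14,-14)=1 g(14,-12)=14 g(14,-10)=91 g(14,-8)=363 g(14,-6)=987 g(14,-4)=1911 g(14,-2)=2639 g(14,0)=2431 g(14,2)=1001
t=15: g(15,-15)=1 g(15,-13)=15 g(15,-11)=105 g(15,-9)=454 g(15,-7)=1350 g(15,-5)=2898 g(15,-3)=4550 g(15,-1)=5070 g(15,1)=3432
t=16: g(16,-16)=1 g(16,-14)=16 g(16,-12)=120 g(16,-10)=559 g(16,-8)=1804 g(16,-6)=4248 g(16,-4)=7448 g(16,-2)=9620 g(16,0)=8502 g(16,2)=3432
t=17: g(17,-17)=1 g(17,-15)=17 g(17,-13)=136 g(17,-11)=679 g(17,-9)=2363 g(17,-7)=6052 g(17,-5)=11696 g(17,-3)=17068 g(17,-1)=18122 g(17,1)=11934
t=18: g(18,-18)=1 g(18,-16)=18 g(18,-14)=153 g(18,-12)=815 g(18,-10)=3042 g(18,-8)=8415 g(18,-6)=17748 g(18,-4)=28764 g(18,-2)=35190 g(18,0)=30056 g(18,2)=11934
t=19: g(19,-19)=1 g(19,-17)=19 g(19,-15)=171 g(19,-13)=968 g(19,-11)=3857 g(19,-9)=11457 g(19,-7)=26163 g(19,-5)=46512 g(19,-3)=63954 g(19,-1)=65246 g(19,1)=41990
t=20: g(20,-20)=1 g(20,-18)=20 g(20,-16)=190 g(20,-14)=1139 g(20,-12)=4825 g(20,-10)=15314 g(20,-8)=37620 g(20,-6)=72675 g(20,-4)=110466 g(20,-2)=129200 g(20,0)=107236 g(20,2)=41990
t=21: g(21,-21)=1 g(21,-19)=21 g(21,-17)=210 g(21,-15)=1329 g(21,-13)=5964 g(21,-11)=20139 g(21,-9)=52934 g(21,-7)=110295 g(21,-5)=183141 g(21,-3)=239666 g(21,-1)=236436 g(21,1)=149226
t=22: g(22,-22)=1 g(22,-20)=22 g(22,-18)=231 g(22,-16)=1539 g(22,-14)=7293 g(22,-12)=26103 g(22,-10)=73073 g(22,-8)=163229 g(22,-6)=293436 g(22,-4)=422807 g(22,-2)=476102 g(22,0)=385662 g(22,2)=149226
t=23: g(23,-23)=1 g(23,-21)=23 g(23,-19)=253 g(23,-17)=1770 g(23,-15)=8832 g(23,-13)=33396 g(23,-11)=99176 g(23,-9)=236302 g(23,-7)=456665 g(23,-5)=716243 g(23,-3)=898909 g(23,-1)=861764 g(23,1)=534888
t=24: g(24,-24)=1 g(24,-22)=24 g(24,-20)=276 g(24,-18)=2023 g(24,-16)=10602 g(24,-14)=42228 g(24,-12)=132572 g(24,-10)=335478 g(24,-8)=692967 g(24,-6)=1172908 g(24,-4)=1615152 g(24,-2)=1760673 g(24,0)=1396652 g(24,2)=534888
t=25: g(25,-25)=1 g(25,-23)=25 g(25,-21)=300 g(25,-19)=2299 g(25,-17)=12625 g(25,-15)=52830 g(25,-13)=174800 g(25,-11)=468050 g(25,-9)=1028445 g(25,-7)=1865875 g(25,-5)=2788060 g(25,-3)=3375825 g(25,-1)=3157325 g(25,1)=1931540
Paths never hitting 3: Σ_s g(25,s) = 14858000
Paths hitting 3: 2^25 - 14858000 = 18696432
P = 18696432/33554432 = 1168527/2097152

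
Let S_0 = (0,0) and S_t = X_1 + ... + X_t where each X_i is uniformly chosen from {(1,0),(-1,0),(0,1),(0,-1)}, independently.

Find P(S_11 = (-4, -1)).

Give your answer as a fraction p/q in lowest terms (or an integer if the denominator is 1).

Let h be the number of horizontal steps (so 11-h are vertical). To end at (-4,-1) need (h-4)/2 right-steps and ((11-h)-1)/2 up-steps.
Sum over h with 4 ≤ h ≤ 10, h ≡ 0 (mod 2), 11-h ≡ 1 (mod 2):
h=4: C(11,4)·C(4,0)·C(7,3) = 330·1·35 = 11550
h=6: C(11,6)·C(6,1)·C(5,2) = 462·6·10 = 27720
h=8: C(11,8)·C(8,2)·C(3,1) = 165·28·3 = 13860
h=10: C(11,10)·C(10,3)·C(1,0) = 11·120·1 = 1320
Total favorable: 54450
Total paths: 4^11 = 4194304
P = 54450/4194304 = 27225/2097152

Answer: 27225/2097152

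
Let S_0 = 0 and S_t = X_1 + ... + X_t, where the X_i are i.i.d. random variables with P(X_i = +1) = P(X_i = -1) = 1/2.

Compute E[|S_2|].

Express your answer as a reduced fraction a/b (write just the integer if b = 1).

S_2 takes values m ≡ 0 (mod 2) with |m| ≤ 2; P(S_2=m) = C(2,(2+m)/2)/2^2.
Total paths: 2^2 = 4
Distribution: P(S=-2)=1/4, P(S=0)=2/4, P(S=2)=1/4
E[|S_2|] = Σ_m |m|·P(S_2=m) = 4/4 = 1

Answer: 1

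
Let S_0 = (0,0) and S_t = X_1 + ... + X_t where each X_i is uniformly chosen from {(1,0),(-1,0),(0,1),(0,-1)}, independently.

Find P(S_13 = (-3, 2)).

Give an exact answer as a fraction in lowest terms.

Let h be the number of horizontal steps (so 13-h are vertical). To end at (-3,2) need (h-3)/2 right-steps and ((13-h)+2)/2 up-steps.
Sum over h with 3 ≤ h ≤ 11, h ≡ 1 (mod 2), 13-h ≡ 0 (mod 2):
h=3: C(13,3)·C(3,0)·C(10,6) = 286·1·210 = 60060
h=5: C(13,5)·C(5,1)·C(8,5) = 1287·5·56 = 360360
h=7: C(13,7)·C(7,2)·C(6,4) = 1716·21·15 = 540540
h=9: C(13,9)·C(9,3)·C(4,3) = 715·84·4 = 240240
h=11: C(13,11)·C(11,4)·C(2,2) = 78·330·1 = 25740
Total favorable: 1226940
Total paths: 4^13 = 67108864
P = 1226940/67108864 = 306735/16777216

Answer: 306735/16777216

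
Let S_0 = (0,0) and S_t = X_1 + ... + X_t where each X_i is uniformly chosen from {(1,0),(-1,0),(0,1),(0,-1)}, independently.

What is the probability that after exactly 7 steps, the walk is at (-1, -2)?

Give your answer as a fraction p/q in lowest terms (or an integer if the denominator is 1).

Let h be the number of horizontal steps (so 7-h are vertical). To end at (-1,-2) need (h-1)/2 right-steps and ((7-h)-2)/2 up-steps.
Sum over h with 1 ≤ h ≤ 5, h ≡ 1 (mod 2), 7-h ≡ 0 (mod 2):
h=1: C(7,1)·C(1,0)·C(6,2) = 7·1·15 = 105
h=3: C(7,3)·C(3,1)·C(4,1) = 35·3·4 = 420
h=5: C(7,5)·C(5,2)·C(2,0) = 21·10·1 = 210
Total favorable: 735
Total paths: 4^7 = 16384
P = 735/16384 = 735/16384

Answer: 735/16384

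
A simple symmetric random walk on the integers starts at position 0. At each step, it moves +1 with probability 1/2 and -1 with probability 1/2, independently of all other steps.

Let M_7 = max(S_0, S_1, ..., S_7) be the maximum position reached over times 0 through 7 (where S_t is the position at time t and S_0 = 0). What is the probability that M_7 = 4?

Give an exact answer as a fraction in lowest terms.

Answer: 7/128

Derivation:
Let M_7 = max(S_0,...,S_7). Use the reflection principle: for j ≥ 1, #{paths with M_7 ≥ j} = #{S_7 ≥ j} + #{S_7 ≥ j+1}.
By reflection, #{M_7 ≥ 4} = #{S_7 ≥ 4} + #{S_7 ≥ 5} = 8 + 8 = 16.
#{M_7 ≥ 5} = #{S_7 ≥ 5} + #{S_7 ≥ 6} = 8 + 1 = 9.
#{M_7 = 4} = 16 - 9 = 7.
P(M_7 = 4) = 7/128 = 7/128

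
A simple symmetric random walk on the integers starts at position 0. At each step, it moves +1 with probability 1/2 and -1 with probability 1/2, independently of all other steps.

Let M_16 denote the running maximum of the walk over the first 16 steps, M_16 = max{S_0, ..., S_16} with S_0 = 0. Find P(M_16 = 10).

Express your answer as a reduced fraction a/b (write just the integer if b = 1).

Let M_16 = max(S_0,...,S_16). Use the reflection principle: for j ≥ 1, #{paths with M_16 ≥ j} = #{S_16 ≥ j} + #{S_16 ≥ j+1}.
By reflection, #{M_16 ≥ 10} = #{S_16 ≥ 10} + #{S_16 ≥ 11} = 697 + 137 = 834.
#{M_16 ≥ 11} = #{S_16 ≥ 11} + #{S_16 ≥ 12} = 137 + 137 = 274.
#{M_16 = 10} = 834 - 274 = 560.
P(M_16 = 10) = 560/65536 = 35/4096

Answer: 35/4096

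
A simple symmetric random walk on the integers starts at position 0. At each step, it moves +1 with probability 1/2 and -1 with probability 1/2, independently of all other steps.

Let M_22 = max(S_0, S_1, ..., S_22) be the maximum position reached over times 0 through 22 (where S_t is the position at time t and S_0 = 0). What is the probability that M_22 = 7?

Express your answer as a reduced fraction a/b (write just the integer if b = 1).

Let M_22 = max(S_0,...,S_22). Use the reflection principle: for j ≥ 1, #{paths with M_22 ≥ j} = #{S_22 ≥ j} + #{S_22 ≥ j+1}.
By reflection, #{M_22 ≥ 7} = #{S_22 ≥ 7} + #{S_22 ≥ 8} = 280600 + 280600 = 561200.
#{M_22 ≥ 8} = #{S_22 ≥ 8} + #{S_22 ≥ 9} = 280600 + 110056 = 390656.
#{M_22 = 7} = 561200 - 390656 = 170544.
P(M_22 = 7) = 170544/4194304 = 10659/262144

Answer: 10659/262144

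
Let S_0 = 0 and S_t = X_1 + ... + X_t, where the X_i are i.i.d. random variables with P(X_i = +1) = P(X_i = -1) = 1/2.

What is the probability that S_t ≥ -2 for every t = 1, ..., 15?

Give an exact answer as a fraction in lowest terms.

Let f(t,s) = #length-t paths at position s with S_1..S_t all ≥ -2.
f(t,s) = f(t-1,s-1) + f(t-1,s+1) for s ≥ -2; f(t,s) = 0 for s < -2.
t=0: f(0,0)=1
t=1: f(1,-1)=1 f(1,1)=1
t=2: f(2,-2)=1 f(2,0)=2 f(2,2)=1
t=3: f(3,-1)=3 f(3,1)=3 f(3,3)=1
t=4: f(4,-2)=3 f(4,0)=6 f(4,2)=4 f(4,4)=1
t=5: f(5,-1)=9 f(5,1)=10 f(5,3)=5 f(5,5)=1
t=6: f(6,-2)=9 f(6,0)=19 f(6,2)=15 f(6,4)=6 f(6,6)=1
t=7: f(7,-1)=28 f(7,1)=34 f(7,3)=21 f(7,5)=7 f(7,7)=1
t=8: f(8,-2)=28 f(8,0)=62 f(8,2)=55 f(8,4)=28 f(8,6)=8 f(8,8)=1
t=9: f(9,-1)=90 f(9,1)=117 f(9,3)=83 f(9,5)=36 f(9,7)=9 f(9,9)=1
t=10: f(10,-2)=90 f(10,0)=207 f(10,2)=200 f(10,4)=119 f(10,6)=45 f(10,8)=10 f(10,10)=1
t=11: f(11,-1)=297 f(11,1)=407 f(11,3)=319 f(11,5)=164 f(11,7)=55 f(11,9)=11 f(11,11)=1
t=12: f(12,-2)=297 f(12,0)=704 f(12,2)=726 f(12,4)=483 f(12,6)=219 f(12,8)=66 f(12,10)=12 f(12,12)=1
t=13: f(13,-1)=1001 f(13,1)=1430 f(13,3)=1209 f(13,5)=702 f(13,7)=285 f(13,9)=78 f(13,11)=13 f(13,13)=1
t=14: f(14,-2)=1001 f(14,0)=2431 f(14,2)=2639 f(14,4)=1911 f(14,6)=987 f(14,8)=363 f(14,10)=91 f(14,12)=14 f(14,14)=1
t=15: f(15,-1)=3432 f(15,1)=5070 f(15,3)=4550 f(15,5)=2898 f(15,7)=1350 f(15,9)=454 f(15,11)=105 f(15,13)=15 f(15,15)=1
Σ_s f(15,s) = 17875
P = 17875/32768 = 17875/32768

Answer: 17875/32768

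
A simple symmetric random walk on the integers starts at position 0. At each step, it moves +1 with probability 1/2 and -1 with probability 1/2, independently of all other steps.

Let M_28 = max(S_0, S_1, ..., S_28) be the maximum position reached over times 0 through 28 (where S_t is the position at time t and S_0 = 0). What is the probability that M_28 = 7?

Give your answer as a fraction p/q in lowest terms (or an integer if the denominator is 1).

Let M_28 = max(S_0,...,S_28). Use the reflection principle: for j ≥ 1, #{paths with M_28 ≥ j} = #{S_28 ≥ j} + #{S_28 ≥ j+1}.
By reflection, #{M_28 ≥ 7} = #{S_28 ≥ 7} + #{S_28 ≥ 8} = 24821333 + 24821333 = 49642666.
#{M_28 ≥ 8} = #{S_28 ≥ 8} + #{S_28 ≥ 9} = 24821333 + 11698223 = 36519556.
#{M_28 = 7} = 49642666 - 36519556 = 13123110.
P(M_28 = 7) = 13123110/268435456 = 6561555/134217728

Answer: 6561555/134217728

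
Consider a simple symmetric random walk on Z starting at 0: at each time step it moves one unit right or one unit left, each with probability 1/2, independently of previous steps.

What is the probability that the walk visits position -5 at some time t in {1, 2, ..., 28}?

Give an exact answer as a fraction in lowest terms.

Answer: 46295513/134217728

Derivation:
Count via complement. Let g(t,s) = #length-t paths at position s with S_1..S_t all ≠ -5.
g(t,s) = g(t-1,s-1) + g(t-1,s+1) for s ≠ -5; g(t,-5) = 0.
t=0: g(0,0)=1
t=1: g(1,-1)=1 g(1,1)=1
t=2: g(2,-2)=1 g(2,0)=2 g(2,2)=1
t=3: g(3,-3)=1 g(3,-1)=3 g(3,1)=3 g(3,3)=1
t=4: g(4,-4)=1 g(4,-2)=4 g(4,0)=6 g(4,2)=4 g(4,4)=1
t=5: g(5,-3)=5 g(5,-1)=10 g(5,1)=10 g(5,3)=5 g(5,5)=1
t=6: g(6,-4)=5 g(6,-2)=15 g(6,0)=20 g(6,2)=15 g(6,4)=6 g(6,6)=1
t=7: g(7,-3)=20 g(7,-1)=35 g(7,1)=35 g(7,3)=21 g(7,5)=7 g(7,7)=1
t=8: g(8,-4)=20 g(8,-2)=55 g(8,0)=70 g(8,2)=56 g(8,4)=28 g(8,6)=8 g(8,8)=1
t=9: g(9,-3)=75 g(9,-1)=125 g(9,1)=126 g(9,3)=84 g(9,5)=36 g(9,7)=9 g(9,9)=1
t=10: g(10,-4)=75 g(10,-2)=200 g(10,0)=251 g(10,2)=210 g(10,4)=120 g(10,6)=45 g(10,8)=10 g(10,10)=1
t=11: g(11,-3)=275 g(11,-1)=451 g(11,1)=461 g(11,3)=330 g(11,5)=165 g(11,7)=55 g(11,9)=11 g(11,11)=1
t=12: g(12,-4)=275 g(12,-2)=726 g(12,0)=912 g(12,2)=791 g(12,4)=495 g(12,6)=220 g(12,8)=66 g(12,10)=12 g(12,12)=1
t=13: g(13,-3)=1001 g(13,-1)=1638 g(13,1)=1703 g(13,3)=1286 g(13,5)=715 g(13,7)=286 g(13,9)=78 g(13,11)=13 g(13,13)=1
t=14: g(14,-4)=1001 g(14,-2)=2639 g(14,0)=3341 g(14,2)=2989 g(14,4)=2001 g(14,6)=1001 g(14,8)=364 g(14,10)=91 g(14,12)=14 g(14,14)=1
t=15: g(15,-3)=3640 g(15,-1)=5980 g(15,1)=6330 g(15,3)=4990 g(15,5)=3002 g(15,7)=1365 g(15,9)=455 g(15,11)=105 g(15,13)=15 g(15,15)=1
t=16: g(16,-4)=3640 g(16,-2)=9620 g(16,0)=12310 g(16,2)=11320 g(16,4)=7992 g(16,6)=4367 g(16,8)=1820 g(16,10)=560 g(16,12)=120 g(16,14)=16 g(16,16)=1
t=17: g(17,-3)=13260 g(17,-1)=21930 g(17,1)=23630 g(17,3)=19312 g(17,5)=12359 g(17,7)=6187 g(17,9)=2380 g(17,11)=680 g(17,13)=136 g(17,15)=17 g(17,17)=1
t=18: g(18,-4)=13260 g(18,-2)=35190 g(18,0)=45560 g(18,2)=42942 g(18,4)=31671 g(18,6)=18546 g(18,8)=8567 g(18,10)=3060 g(18,12)=816 g(18,14)=153 g(18,16)=18 g(18,18)=1
t=19: g(19,-3)=48450 g(19,-1)=80750 g(19,1)=88502 g(19,3)=74613 g(19,5)=50217 g(19,7)=27113 g(19,9)=11627 g(19,11)=3876 g(19,13)=969 g(19,15)=171 g(19,17)=19 g(19,19)=1
t=20: g(20,-4)=48450 g(20,-2)=129200 g(20,0)=169252 g(20,2)=163115 g(20,4)=124830 g(20,6)=77330 g(20,8)=38740 g(20,10)=15503 g(20,12)=4845 g(20,14)=1140 g(20,16)=190 g(20,18)=20 g(20,20)=1
t=21: g(21,-3)=177650 g(21,-1)=298452 g(21,1)=332367 g(21,3)=287945 g(21,5)=202160 g(21,7)=116070 g(21,9)=54243 g(21,11)=20348 g(21,13)=5985 g(21,15)=1330 g(21,17)=210 g(21,19)=21 g(21,21)=1
t=22: g(22,-4)=177650 g(22,-2)=476102 g(22,0)=630819 g(22,2)=620312 g(22,4)=490105 g(22,6)=318230 g(22,8)=170313 g(22,10)=74591 g(22,12)=26333 g(22,14)=7315 g(22,16)=1540 g(22,18)=231 g(22,20)=22 g(22,22)=1
t=23: g(23,-3)=653752 g(23,-1)=1106921 g(23,1)=1251131 g(23,3)=1110417 g(23,5)=808335 g(23,7)=488543 g(23,9)=244904 g(23,11)=100924 g(23,13)=33648 g(23,15)=8855 g(23,17)=1771 g(23,19)=253 g(23,21)=23 g(23,23)=1
t=24: g(24,-4)=653752 g(24,-2)=1760673 g(24,0)=2358052 g(24,2)=2361548 g(24,4)=1918752 g(24,6)=1296878 g(24,8)=733447 g(24,10)=345828 g(24,12)=134572 g(24,14)=42503 g(24,16)=10626 g(24,18)=2024 g(24,20)=276 g(24,22)=24 g(24,24)=1
t=25: g(25,-3)=2414425 g(25,-1)=4118725 g(25,1)=4719600 g(25,3)=4280300 g(25,5)=3215630 g(25,7)=2030325 g(25,9)=1079275 g(25,11)=480400 g(25,13)=177075 g(25,15)=53129 g(25,17)=12650 g(25,19)=2300 g(25,21)=300 g(25,23)=25 g(25,25)=1
t=26: g(26,-4)=2414425 g(26,-2)=6533150 g(26,0)=8838325 g(26,2)=8999900 g(26,4)=7495930 g(26,6)=5245955 g(26,8)=3109600 g(26,10)=1559675 g(26,12)=657475 g(26,14)=230204 g(26,16)=65779 g(26,18)=14950 g(26,20)=2600 g(26,22)=325 g(26,24)=26 g(26,26)=1
t=27: g(27,-3)=8947575 g(27,-1)=15371475 g(27,1)=17838225 g(27,3)=16495830 g(27,5)=12741885 g(27,7)=8355555 g(27,9)=4669275 g(27,11)=2217150 g(27,13)=887679 g(27,15)=295983 g(27,17)=80729 g(27,19)=17550 g(27,21)=2925 g(27,23)=351 g(27,25)=27 g(27,27)=1
t=28: g(28,-4)=8947575 g(28,-2)=24319050 g(28,0)=33209700 g(28,2)=34334055 g(28,4)=29237715 g(28,6)=21097440 g(28,8)=13024830 g(28,10)=6886425 g(28,12)=3104829 g(28,14)=1183662 g(28,16)=376712 g(28,18)=98279 g(28,20)=20475 g(28,22)=3276 g(28,24)=378 g(28,26)=28 g(28,28)=1
Paths never hitting -5: Σ_s g(28,s) = 175844430
Paths hitting -5: 2^28 - 175844430 = 92591026
P = 92591026/268435456 = 46295513/134217728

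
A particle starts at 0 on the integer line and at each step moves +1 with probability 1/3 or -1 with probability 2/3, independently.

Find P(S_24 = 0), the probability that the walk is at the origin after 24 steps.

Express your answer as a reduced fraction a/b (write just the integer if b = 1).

Answer: 11076222976/282429536481

Derivation:
To be at 0 after 24 steps: need exactly 12 steps of +1 and 12 of -1.
Number of such sequences: C(24,12) = 2704156
Each has probability (1/3)^12 · (2/3)^12 = 4096/282429536481
P = 2704156 · 4096/282429536481 = 11076222976/282429536481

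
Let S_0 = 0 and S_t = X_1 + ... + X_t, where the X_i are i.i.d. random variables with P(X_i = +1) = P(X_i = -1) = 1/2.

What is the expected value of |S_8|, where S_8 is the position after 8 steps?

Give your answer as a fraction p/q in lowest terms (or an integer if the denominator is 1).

Answer: 35/16

Derivation:
S_8 takes values m ≡ 0 (mod 2) with |m| ≤ 8; P(S_8=m) = C(8,(8+m)/2)/2^8.
Total paths: 2^8 = 256
Distribution: P(S=-8)=1/256, P(S=-6)=8/256, P(S=-4)=28/256, P(S=-2)=56/256, P(S=0)=70/256, P(S=2)=56/256, P(S=4)=28/256, P(S=6)=8/256, P(S=8)=1/256
E[|S_8|] = Σ_m |m|·P(S_8=m) = 560/256 = 35/16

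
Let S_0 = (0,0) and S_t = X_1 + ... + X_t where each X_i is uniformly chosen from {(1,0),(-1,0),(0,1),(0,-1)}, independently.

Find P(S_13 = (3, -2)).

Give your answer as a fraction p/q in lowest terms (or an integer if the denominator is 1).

Let h be the number of horizontal steps (so 13-h are vertical). To end at (3,-2) need (h+3)/2 right-steps and ((13-h)-2)/2 up-steps.
Sum over h with 3 ≤ h ≤ 11, h ≡ 1 (mod 2), 13-h ≡ 0 (mod 2):
h=3: C(13,3)·C(3,3)·C(10,4) = 286·1·210 = 60060
h=5: C(13,5)·C(5,4)·C(8,3) = 1287·5·56 = 360360
h=7: C(13,7)·C(7,5)·C(6,2) = 1716·21·15 = 540540
h=9: C(13,9)·C(9,6)·C(4,1) = 715·84·4 = 240240
h=11: C(13,11)·C(11,7)·C(2,0) = 78·330·1 = 25740
Total favorable: 1226940
Total paths: 4^13 = 67108864
P = 1226940/67108864 = 306735/16777216

Answer: 306735/16777216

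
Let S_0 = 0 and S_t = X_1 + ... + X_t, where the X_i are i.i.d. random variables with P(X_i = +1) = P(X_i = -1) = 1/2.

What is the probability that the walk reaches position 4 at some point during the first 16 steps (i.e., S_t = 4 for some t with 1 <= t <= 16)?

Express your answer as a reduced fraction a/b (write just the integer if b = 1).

Count via complement. Let g(t,s) = #length-t paths at position s with S_1..S_t all ≠ 4.
g(t,s) = g(t-1,s-1) + g(t-1,s+1) for s ≠ 4; g(t,4) = 0.
t=0: g(0,0)=1
t=1: g(1,-1)=1 g(1,1)=1
t=2: g(2,-2)=1 g(2,0)=2 g(2,2)=1
t=3: g(3,-3)=1 g(3,-1)=3 g(3,1)=3 g(3,3)=1
t=4: g(4,-4)=1 g(4,-2)=4 g(4,0)=6 g(4,2)=4
t=5: g(5,-5)=1 g(5,-3)=5 g(5,-1)=10 g(5,1)=10 g(5,3)=4
t=6: g(6,-6)=1 g(6,-4)=6 g(6,-2)=15 g(6,0)=20 g(6,2)=14
t=7: g(7,-7)=1 g(7,-5)=7 g(7,-3)=21 g(7,-1)=35 g(7,1)=34 g(7,3)=14
t=8: g(8,-8)=1 g(8,-6)=8 g(8,-4)=28 g(8,-2)=56 g(8,0)=69 g(8,2)=48
t=9: g(9,-9)=1 g(9,-7)=9 g(9,-5)=36 g(9,-3)=84 g(9,-1)=125 g(9,1)=117 g(9,3)=48
t=10: g(10,-10)=1 g(10,-8)=10 g(10,-6)=45 g(10,-4)=120 g(10,-2)=209 g(10,0)=242 g(10,2)=165
t=11: g(11,-11)=1 g(11,-9)=11 g(11,-7)=55 g(11,-5)=165 g(11,-3)=329 g(11,-1)=451 g(11,1)=407 g(11,3)=165
t=12: g(12,-12)=1 g(12,-10)=12 g(12,-8)=66 g(12,-6)=220 g(12,-4)=494 g(12,-2)=780 g(12,0)=858 g(12,2)=572
t=13: g(13,-13)=1 g(13,-11)=13 g(13,-9)=78 g(13,-7)=286 g(13,-5)=714 g(13,-3)=1274 g(13,-1)=1638 g(13,1)=1430 g(13,3)=572
t=14: g(14,-14)=1 g(14,-12)=14 g(14,-10)=91 g(14,-8)=364 g(14,-6)=1000 g(14,-4)=1988 g(14,-2)=2912 g(14,0)=3068 g(14,2)=2002
t=15: g(15,-15)=1 g(15,-13)=15 g(15,-11)=105 g(15,-9)=455 g(15,-7)=1364 g(15,-5)=2988 g(15,-3)=4900 g(15,-1)=5980 g(15,1)=5070 g(15,3)=2002
t=16: g(16,-16)=1 g(16,-14)=16 g(16,-12)=120 g(16,-10)=560 g(16,-8)=1819 g(16,-6)=4352 g(16,-4)=7888 g(16,-2)=10880 g(16,0)=11050 g(16,2)=7072
Paths never hitting 4: Σ_s g(16,s) = 43758
Paths hitting 4: 2^16 - 43758 = 21778
P = 21778/65536 = 10889/32768

Answer: 10889/32768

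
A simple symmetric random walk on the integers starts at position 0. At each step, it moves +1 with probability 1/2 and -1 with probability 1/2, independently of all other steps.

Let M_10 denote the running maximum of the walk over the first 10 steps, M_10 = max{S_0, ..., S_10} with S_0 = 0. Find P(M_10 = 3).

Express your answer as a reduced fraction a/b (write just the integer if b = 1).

Answer: 15/128

Derivation:
Let M_10 = max(S_0,...,S_10). Use the reflection principle: for j ≥ 1, #{paths with M_10 ≥ j} = #{S_10 ≥ j} + #{S_10 ≥ j+1}.
By reflection, #{M_10 ≥ 3} = #{S_10 ≥ 3} + #{S_10 ≥ 4} = 176 + 176 = 352.
#{M_10 ≥ 4} = #{S_10 ≥ 4} + #{S_10 ≥ 5} = 176 + 56 = 232.
#{M_10 = 3} = 352 - 232 = 120.
P(M_10 = 3) = 120/1024 = 15/128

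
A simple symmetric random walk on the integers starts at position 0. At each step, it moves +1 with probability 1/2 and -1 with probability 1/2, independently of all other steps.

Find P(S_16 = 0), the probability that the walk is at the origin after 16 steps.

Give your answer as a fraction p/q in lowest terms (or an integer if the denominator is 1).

To return to 0 after 16 steps: need exactly 8 steps of +1 and 8 of -1.
Favorable paths: C(16,8) = 12870
Total paths: 2^16 = 65536
P = 12870/65536 = 6435/32768

Answer: 6435/32768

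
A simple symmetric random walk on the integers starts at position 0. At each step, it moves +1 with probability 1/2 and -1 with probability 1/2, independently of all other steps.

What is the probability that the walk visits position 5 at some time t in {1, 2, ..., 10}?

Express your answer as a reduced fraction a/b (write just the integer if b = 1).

Count via complement. Let g(t,s) = #length-t paths at position s with S_1..S_t all ≠ 5.
g(t,s) = g(t-1,s-1) + g(t-1,s+1) for s ≠ 5; g(t,5) = 0.
t=0: g(0,0)=1
t=1: g(1,-1)=1 g(1,1)=1
t=2: g(2,-2)=1 g(2,0)=2 g(2,2)=1
t=3: g(3,-3)=1 g(3,-1)=3 g(3,1)=3 g(3,3)=1
t=4: g(4,-4)=1 g(4,-2)=4 g(4,0)=6 g(4,2)=4 g(4,4)=1
t=5: g(5,-5)=1 g(5,-3)=5 g(5,-1)=10 g(5,1)=10 g(5,3)=5
t=6: g(6,-6)=1 g(6,-4)=6 g(6,-2)=15 g(6,0)=20 g(6,2)=15 g(6,4)=5
t=7: g(7,-7)=1 g(7,-5)=7 g(7,-3)=21 g(7,-1)=35 g(7,1)=35 g(7,3)=20
t=8: g(8,-8)=1 g(8,-6)=8 g(8,-4)=28 g(8,-2)=56 g(8,0)=70 g(8,2)=55 g(8,4)=20
t=9: g(9,-9)=1 g(9,-7)=9 g(9,-5)=36 g(9,-3)=84 g(9,-1)=126 g(9,1)=125 g(9,3)=75
t=10: g(10,-10)=1 g(10,-8)=10 g(10,-6)=45 g(10,-4)=120 g(10,-2)=210 g(10,0)=251 g(10,2)=200 g(10,4)=75
Paths never hitting 5: Σ_s g(10,s) = 912
Paths hitting 5: 2^10 - 912 = 112
P = 112/1024 = 7/64

Answer: 7/64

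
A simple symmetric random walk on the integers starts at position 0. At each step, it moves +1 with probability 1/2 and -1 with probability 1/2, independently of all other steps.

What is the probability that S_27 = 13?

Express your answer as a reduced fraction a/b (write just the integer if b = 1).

To reach position 13 after 27 steps: need 20 steps of +1 and 7 of -1.
Favorable paths: C(27,20) = 888030
Total paths: 2^27 = 134217728
P = 888030/134217728 = 444015/67108864

Answer: 444015/67108864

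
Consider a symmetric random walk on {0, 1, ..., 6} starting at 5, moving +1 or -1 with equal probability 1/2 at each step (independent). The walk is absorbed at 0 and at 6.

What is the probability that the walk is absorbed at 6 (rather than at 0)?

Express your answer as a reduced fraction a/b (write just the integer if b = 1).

Symmetric walk (p = 1/2): the harmonic-function argument gives P(hit 6 before 0 | start at 5) = a/N.
P = 5/6 = 5/6

Answer: 5/6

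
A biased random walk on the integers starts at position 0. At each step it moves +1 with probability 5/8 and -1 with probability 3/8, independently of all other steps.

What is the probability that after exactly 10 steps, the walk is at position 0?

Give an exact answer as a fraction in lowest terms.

Answer: 47840625/268435456

Derivation:
To be at 0 after 10 steps: need exactly 5 steps of +1 and 5 of -1.
Number of such sequences: C(10,5) = 252
Each has probability (5/8)^5 · (3/8)^5 = 759375/1073741824
P = 252 · 759375/1073741824 = 47840625/268435456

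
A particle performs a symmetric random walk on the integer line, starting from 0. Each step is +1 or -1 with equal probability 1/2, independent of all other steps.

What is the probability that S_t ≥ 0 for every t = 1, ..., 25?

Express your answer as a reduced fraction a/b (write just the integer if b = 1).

Let f(t,s) = #length-t paths at position s with S_1..S_t all ≥ 0.
f(t,s) = f(t-1,s-1) + f(t-1,s+1) for s ≥ 0; f(t,s) = 0 for s < 0.
t=0: f(0,0)=1
t=1: f(1,1)=1
t=2: f(2,0)=1 f(2,2)=1
t=3: f(3,1)=2 f(3,3)=1
t=4: f(4,0)=2 f(4,2)=3 f(4,4)=1
t=5: f(5,1)=5 f(5,3)=4 f(5,5)=1
t=6: f(6,0)=5 f(6,2)=9 f(6,4)=5 f(6,6)=1
t=7: f(7,1)=14 f(7,3)=14 f(7,5)=6 f(7,7)=1
t=8: f(8,0)=14 f(8,2)=28 f(8,4)=20 f(8,6)=7 f(8,8)=1
t=9: f(9,1)=42 f(9,3)=48 f(9,5)=27 f(9,7)=8 f(9,9)=1
t=10: f(10,0)=42 f(10,2)=90 f(10,4)=75 f(10,6)=35 f(10,8)=9 f(10,10)=1
t=11: f(11,1)=132 f(11,3)=165 f(11,5)=110 f(11,7)=44 f(11,9)=10 f(11,11)=1
t=12: f(12,0)=132 f(12,2)=297 f(12,4)=275 f(12,6)=154 f(12,8)=54 f(12,10)=11 f(12,12)=1
t=13: f(13,1)=429 f(13,3)=572 f(13,5)=429 f(13,7)=208 f(13,9)=65 f(13,11)=12 f(13,13)=1
t=14: f(14,0)=429 f(14,2)=1001 f(14,4)=1001 f(14,6)=637 f(14,8)=273 f(14,10)=77 f(14,12)=13 f(14,14)=1
t=15: f(15,1)=1430 f(15,3)=2002 f(15,5)=1638 f(15,7)=910 f(15,9)=350 f(15,11)=90 f(15,13)=14 f(15,15)=1
t=16: f(16,0)=1430 f(16,2)=3432 f(16,4)=3640 f(16,6)=2548 f(16,8)=1260 f(16,10)=440 f(16,12)=104 f(16,14)=15 f(16,16)=1
t=17: f(17,1)=4862 f(17,3)=7072 f(17,5)=6188 f(17,7)=3808 f(17,9)=1700 f(17,11)=544 f(17,13)=119 f(17,15)=16 f(17,17)=1
t=18: f(18,0)=4862 f(18,2)=11934 f(18,4)=13260 f(18,6)=9996 f(18,8)=5508 f(18,10)=2244 f(18,12)=663 f(18,14)=135 f(18,16)=17 f(18,18)=1
t=19: f(19,1)=16796 f(19,3)=25194 f(19,5)=23256 f(19,7)=15504 f(19,9)=7752 f(19,11)=2907 f(19,13)=798 f(19,15)=152 f(19,17)=18 f(19,19)=1
t=20: f(20,0)=16796 f(20,2)=41990 f(20,4)=48450 f(20,6)=38760 f(20,8)=23256 f(20,10)=10659 f(20,12)=3705 f(20,14)=950 f(20,16)=170 f(20,18)=19 f(20,20)=1
t=21: f(21,1)=58786 f(21,3)=90440 f(21,5)=87210 f(21,7)=62016 f(21,9)=33915 f(21,11)=14364 f(21,13)=4655 f(21,15)=1120 f(21,17)=189 f(21,19)=20 f(21,21)=1
t=22: f(22,0)=58786 f(22,2)=149226 f(22,4)=177650 f(22,6)=149226 f(22,8)=95931 f(22,10)=48279 f(22,12)=19019 f(22,14)=5775 f(22,16)=1309 f(22,18)=209 f(22,20)=21 f(22,22)=1
t=23: f(23,1)=208012 f(23,3)=326876 f(23,5)=326876 f(23,7)=245157 f(23,9)=144210 f(23,11)=67298 f(23,13)=24794 f(23,15)=7084 f(23,17)=1518 f(23,19)=230 f(23,21)=22 f(23,23)=1
t=24: f(24,0)=208012 f(24,2)=534888 f(24,4)=653752 f(24,6)=572033 f(24,8)=389367 f(24,10)=211508 f(24,12)=92092 f(24,14)=31878 f(24,16)=8602 f(24,18)=1748 f(24,20)=252 f(24,22)=23 f(24,24)=1
t=25: f(25,1)=742900 f(25,3)=1188640 f(25,5)=1225785 f(25,7)=961400 f(25,9)=600875 f(25,11)=303600 f(25,13)=123970 f(25,15)=40480 f(25,17)=10350 f(25,19)=2000 f(25,21)=275 f(25,23)=24 f(25,25)=1
Σ_s f(25,s) = 5200300
P = 5200300/33554432 = 1300075/8388608

Answer: 1300075/8388608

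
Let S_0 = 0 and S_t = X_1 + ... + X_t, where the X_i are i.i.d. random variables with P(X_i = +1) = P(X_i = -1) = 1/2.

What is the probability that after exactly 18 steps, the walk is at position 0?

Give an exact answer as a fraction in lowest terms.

Answer: 12155/65536

Derivation:
To return to 0 after 18 steps: need exactly 9 steps of +1 and 9 of -1.
Favorable paths: C(18,9) = 48620
Total paths: 2^18 = 262144
P = 48620/262144 = 12155/65536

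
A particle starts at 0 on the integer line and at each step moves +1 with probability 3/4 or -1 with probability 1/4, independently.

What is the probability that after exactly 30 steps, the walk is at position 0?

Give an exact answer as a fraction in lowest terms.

To be at 0 after 30 steps: need exactly 15 steps of +1 and 15 of -1.
Number of such sequences: C(30,15) = 155117520
Each has probability (3/4)^15 · (1/4)^15 = 14348907/1152921504606846976
P = 155117520 · 14348907/1152921504606846976 = 139110429284415/72057594037927936

Answer: 139110429284415/72057594037927936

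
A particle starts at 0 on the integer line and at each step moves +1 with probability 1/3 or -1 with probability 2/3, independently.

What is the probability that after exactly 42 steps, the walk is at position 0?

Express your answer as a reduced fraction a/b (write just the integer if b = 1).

To be at 0 after 42 steps: need exactly 21 steps of +1 and 21 of -1.
Number of such sequences: C(42,21) = 538257874440
Each has probability (1/3)^21 · (2/3)^21 = 2097152/109418989131512359209
P = 538257874440 · 2097152/109418989131512359209 = 376269525965864960/36472996377170786403

Answer: 376269525965864960/36472996377170786403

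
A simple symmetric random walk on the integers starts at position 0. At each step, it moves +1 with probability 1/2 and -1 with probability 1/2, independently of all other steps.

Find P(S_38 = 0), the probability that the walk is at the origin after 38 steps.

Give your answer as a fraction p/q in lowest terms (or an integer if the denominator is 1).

Answer: 4418157975/34359738368

Derivation:
To return to 0 after 38 steps: need exactly 19 steps of +1 and 19 of -1.
Favorable paths: C(38,19) = 35345263800
Total paths: 2^38 = 274877906944
P = 35345263800/274877906944 = 4418157975/34359738368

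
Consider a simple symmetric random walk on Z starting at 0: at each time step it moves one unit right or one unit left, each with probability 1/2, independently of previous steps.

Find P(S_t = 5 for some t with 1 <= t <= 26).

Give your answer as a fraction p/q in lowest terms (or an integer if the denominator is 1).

Count via complement. Let g(t,s) = #length-t paths at position s with S_1..S_t all ≠ 5.
g(t,s) = g(t-1,s-1) + g(t-1,s+1) for s ≠ 5; g(t,5) = 0.
t=0: g(0,0)=1
t=1: g(1,-1)=1 g(1,1)=1
t=2: g(2,-2)=1 g(2,0)=2 g(2,2)=1
t=3: g(3,-3)=1 g(3,-1)=3 g(3,1)=3 g(3,3)=1
t=4: g(4,-4)=1 g(4,-2)=4 g(4,0)=6 g(4,2)=4 g(4,4)=1
t=5: g(5,-5)=1 g(5,-3)=5 g(5,-1)=10 g(5,1)=10 g(5,3)=5
t=6: g(6,-6)=1 g(6,-4)=6 g(6,-2)=15 g(6,0)=20 g(6,2)=15 g(6,4)=5
t=7: g(7,-7)=1 g(7,-5)=7 g(7,-3)=21 g(7,-1)=35 g(7,1)=35 g(7,3)=20
t=8: g(8,-8)=1 g(8,-6)=8 g(8,-4)=28 g(8,-2)=56 g(8,0)=70 g(8,2)=55 g(8,4)=20
t=9: g(9,-9)=1 g(9,-7)=9 g(9,-5)=36 g(9,-3)=84 g(9,-1)=126 g(9,1)=125 g(9,3)=75
t=10: g(10,-10)=1 g(10,-8)=10 g(10,-6)=45 g(10,-4)=120 g(10,-2)=210 g(10,0)=251 g(10,2)=200 g(10,4)=75
t=11: g(11,-11)=1 g(11,-9)=11 g(11,-7)=55 g(11,-5)=165 g(11,-3)=330 g(11,-1)=461 g(11,1)=451 g(11,3)=275
t=12: g(12,-12)=1 g(12,-10)=12 g(12,-8)=66 g(12,-6)=220 g(12,-4)=495 g(12,-2)=791 g(12,0)=912 g(12,2)=726 g(12,4)=275
t=13: g(13,-13)=1 g(13,-11)=13 g(13,-9)=78 g(13,-7)=286 g(13,-5)=715 g(13,-3)=1286 g(13,-1)=1703 g(13,1)=1638 g(13,3)=1001
t=14: g(14,-14)=1 g(14,-12)=14 g(14,-10)=91 g(14,-8)=364 g(14,-6)=1001 g(14,-4)=2001 g(14,-2)=2989 g(14,0)=3341 g(14,2)=2639 g(14,4)=1001
t=15: g(15,-15)=1 g(15,-13)=15 g(15,-11)=105 g(15,-9)=455 g(15,-7)=1365 g(15,-5)=3002 g(15,-3)=4990 g(15,-1)=6330 g(15,1)=5980 g(15,3)=3640
t=16: g(16,-16)=1 g(16,-14)=16 g(16,-12)=120 g(16,-10)=560 g(16,-8)=1820 g(16,-6)=4367 g(16,-4)=7992 g(16,-2)=11320 g(16,0)=12310 g(16,2)=9620 g(16,4)=3640
t=17: g(17,-17)=1 g(17,-15)=17 g(17,-13)=136 g(17,-11)=680 g(17,-9)=2380 g(17,-7)=6187 g(17,-5)=12359 g(17,-3)=19312 g(17,-1)=23630 g(17,1)=21930 g(17,3)=13260
t=18: g(18,-18)=1 g(18,-16)=18 g(18,-14)=153 g(18,-12)=816 g(18,-10)=3060 g(18,-8)=8567 g(18,-6)=18546 g(18,-4)=31671 g(18,-2)=42942 g(18,0)=45560 g(18,2)=35190 g(18,4)=13260
t=19: g(19,-19)=1 g(19,-17)=19 g(19,-15)=171 g(19,-13)=969 g(19,-11)=3876 g(19,-9)=11627 g(19,-7)=27113 g(19,-5)=50217 g(19,-3)=74613 g(19,-1)=88502 g(19,1)=80750 g(19,3)=48450
t=20: g(20,-20)=1 g(20,-18)=20 g(20,-16)=190 g(20,-14)=1140 g(20,-12)=4845 g(20,-10)=15503 g(20,-8)=38740 g(20,-6)=77330 g(20,-4)=124830 g(20,-2)=163115 g(20,0)=169252 g(20,2)=129200 g(20,4)=48450
t=21: g(21,-21)=1 g(21,-19)=21 g(21,-17)=210 g(21,-15)=1330 g(21,-13)=5985 g(21,-11)=20348 g(21,-9)=54243 g(21,-7)=116070 g(21,-5)=202160 g(21,-3)=287945 g(21,-1)=332367 g(21,1)=298452 g(21,3)=177650
t=22: g(22,-22)=1 g(22,-20)=22 g(22,-18)=231 g(22,-16)=1540 g(22,-14)=7315 g(22,-12)=26333 g(22,-10)=74591 g(22,-8)=170313 g(22,-6)=318230 g(22,-4)=490105 g(22,-2)=620312 g(22,0)=630819 g(22,2)=476102 g(22,4)=177650
t=23: g(23,-23)=1 g(23,-21)=23 g(23,-19)=253 g(23,-17)=1771 g(23,-15)=8855 g(23,-13)=33648 g(23,-11)=100924 g(23,-9)=244904 g(23,-7)=488543 g(23,-5)=808335 g(23,-3)=1110417 g(23,-1)=1251131 g(23,1)=1106921 g(23,3)=653752
t=24: g(24,-24)=1 g(24,-22)=24 g(24,-20)=276 g(24,-18)=2024 g(24,-16)=10626 g(24,-14)=42503 g(24,-12)=134572 g(24,-10)=345828 g(24,-8)=733447 g(24,-6)=1296878 g(24,-4)=1918752 g(24,-2)=2361548 g(24,0)=2358052 g(24,2)=1760673 g(24,4)=653752
t=25: g(25,-25)=1 g(25,-23)=25 g(25,-21)=300 g(25,-19)=2300 g(25,-17)=12650 g(25,-15)=53129 g(25,-13)=177075 g(25,-11)=480400 g(25,-9)=1079275 g(25,-7)=2030325 g(25,-5)=3215630 g(25,-3)=4280300 g(25,-1)=4719600 g(25,1)=4118725 g(25,3)=2414425
t=26: g(26,-26)=1 g(26,-24)=26 g(26,-22)=325 g(26,-20)=2600 g(26,-18)=14950 g(26,-16)=65779 g(26,-14)=230204 g(26,-12)=657475 g(26,-10)=1559675 g(26,-8)=3109600 g(26,-6)=5245955 g(26,-4)=7495930 g(26,-2)=8999900 g(26,0)=8838325 g(26,2)=6533150 g(26,4)=2414425
Paths never hitting 5: Σ_s g(26,s) = 45168320
Paths hitting 5: 2^26 - 45168320 = 21940544
P = 21940544/67108864 = 342821/1048576

Answer: 342821/1048576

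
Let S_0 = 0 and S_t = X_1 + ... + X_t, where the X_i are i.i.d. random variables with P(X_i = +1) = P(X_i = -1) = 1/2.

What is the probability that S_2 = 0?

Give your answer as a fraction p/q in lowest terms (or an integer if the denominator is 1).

Answer: 1/2

Derivation:
To return to 0 after 2 steps: need exactly 1 step of +1 and 1 of -1.
Favorable paths: C(2,1) = 2
Total paths: 2^2 = 4
P = 2/4 = 1/2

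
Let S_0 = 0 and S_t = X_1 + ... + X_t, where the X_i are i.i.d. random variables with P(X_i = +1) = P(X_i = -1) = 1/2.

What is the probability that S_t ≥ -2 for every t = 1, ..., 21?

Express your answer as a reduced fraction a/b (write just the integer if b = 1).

Let f(t,s) = #length-t paths at position s with S_1..S_t all ≥ -2.
f(t,s) = f(t-1,s-1) + f(t-1,s+1) for s ≥ -2; f(t,s) = 0 for s < -2.
t=0: f(0,0)=1
t=1: f(1,-1)=1 f(1,1)=1
t=2: f(2,-2)=1 f(2,0)=2 f(2,2)=1
t=3: f(3,-1)=3 f(3,1)=3 f(3,3)=1
t=4: f(4,-2)=3 f(4,0)=6 f(4,2)=4 f(4,4)=1
t=5: f(5,-1)=9 f(5,1)=10 f(5,3)=5 f(5,5)=1
t=6: f(6,-2)=9 f(6,0)=19 f(6,2)=15 f(6,4)=6 f(6,6)=1
t=7: f(7,-1)=28 f(7,1)=34 f(7,3)=21 f(7,5)=7 f(7,7)=1
t=8: f(8,-2)=28 f(8,0)=62 f(8,2)=55 f(8,4)=28 f(8,6)=8 f(8,8)=1
t=9: f(9,-1)=90 f(9,1)=117 f(9,3)=83 f(9,5)=36 f(9,7)=9 f(9,9)=1
t=10: f(10,-2)=90 f(10,0)=207 f(10,2)=200 f(10,4)=119 f(10,6)=45 f(10,8)=10 f(10,10)=1
t=11: f(11,-1)=297 f(11,1)=407 f(11,3)=319 f(11,5)=164 f(11,7)=55 f(11,9)=11 f(11,11)=1
t=12: f(12,-2)=297 f(12,0)=704 f(12,2)=726 f(12,4)=483 f(12,6)=219 f(12,8)=66 f(12,10)=12 f(12,12)=1
t=13: f(13,-1)=1001 f(13,1)=1430 f(13,3)=1209 f(13,5)=702 f(13,7)=285 f(13,9)=78 f(13,11)=13 f(13,13)=1
t=14: f(14,-2)=1001 f(14,0)=2431 f(14,2)=2639 f(14,4)=1911 f(14,6)=987 f(14,8)=363 f(14,10)=91 f(14,12)=14 f(14,14)=1
t=15: f(15,-1)=3432 f(15,1)=5070 f(15,3)=4550 f(15,5)=2898 f(15,7)=1350 f(15,9)=454 f(15,11)=105 f(15,13)=15 f(15,15)=1
t=16: f(16,-2)=3432 f(16,0)=8502 f(16,2)=9620 f(16,4)=7448 f(16,6)=4248 f(16,8)=1804 f(16,10)=559 f(16,12)=120 f(16,14)=16 f(16,16)=1
t=17: f(17,-1)=11934 f(17,1)=18122 f(17,3)=17068 f(17,5)=11696 f(17,7)=6052 f(17,9)=2363 f(17,11)=679 f(17,13)=136 f(17,15)=17 f(17,17)=1
t=18: f(18,-2)=11934 f(18,0)=30056 f(18,2)=35190 f(18,4)=28764 f(18,6)=17748 f(18,8)=8415 f(18,10)=3042 f(18,12)=815 f(18,14)=153 f(18,16)=18 f(18,18)=1
t=19: f(19,-1)=41990 f(19,1)=65246 f(19,3)=63954 f(19,5)=46512 f(19,7)=26163 f(19,9)=11457 f(19,11)=3857 f(19,13)=968 f(19,15)=171 f(19,17)=19 f(19,19)=1
t=20: f(20,-2)=41990 f(20,0)=107236 f(20,2)=129200 f(20,4)=110466 f(20,6)=72675 f(20,8)=37620 f(20,10)=15314 f(20,12)=4825 f(20,14)=1139 f(20,16)=190 f(20,18)=20 f(20,20)=1
t=21: f(21,-1)=149226 f(21,1)=236436 f(21,3)=239666 f(21,5)=183141 f(21,7)=110295 f(21,9)=52934 f(21,11)=20139 f(21,13)=5964 f(21,15)=1329 f(21,17)=210 f(21,19)=21 f(21,21)=1
Σ_s f(21,s) = 999362
P = 999362/2097152 = 499681/1048576

Answer: 499681/1048576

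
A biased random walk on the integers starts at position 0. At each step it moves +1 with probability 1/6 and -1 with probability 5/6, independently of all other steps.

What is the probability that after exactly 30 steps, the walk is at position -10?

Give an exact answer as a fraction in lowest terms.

Answer: 318368434906005859375/24563768857859261988864

Derivation:
To reach position -10 after 30 steps: need 10 steps of +1 and 20 steps of -1.
Number of such sequences: C(30,10) = 30045015
Each has probability (1/6)^10 · (5/6)^20 = 95367431640625/221073919720733357899776
P = 30045015 · 95367431640625/221073919720733357899776 = 318368434906005859375/24563768857859261988864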